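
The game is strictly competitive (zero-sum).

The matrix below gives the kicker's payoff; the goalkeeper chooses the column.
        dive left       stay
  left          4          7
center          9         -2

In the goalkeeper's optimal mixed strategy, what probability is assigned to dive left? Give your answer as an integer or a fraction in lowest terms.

9/14

Row minima are 4 and -2, so the kicker's maximin is 4; column maxima are 9 and 7, so the goalkeeper's minimax is 7. These differ, so the equilibrium is in mixed strategies.
Let the goalkeeper play dive left with probability q. The kicker is indifferent when 4q + 7(1−q) = 9q − 2(1−q), giving q = 9/14.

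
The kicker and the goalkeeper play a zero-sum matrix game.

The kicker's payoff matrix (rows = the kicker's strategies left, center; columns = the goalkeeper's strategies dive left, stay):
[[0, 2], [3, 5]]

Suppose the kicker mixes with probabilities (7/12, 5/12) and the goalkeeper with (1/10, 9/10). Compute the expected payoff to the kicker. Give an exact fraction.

61/20

Against (1/10, 9/10), each row's expected payoff is left: 9/5; center: 24/5.
Taking the (7/12, 5/12)-weighted average: (7/12)·(9/5) + (5/12)·(24/5) = 61/20.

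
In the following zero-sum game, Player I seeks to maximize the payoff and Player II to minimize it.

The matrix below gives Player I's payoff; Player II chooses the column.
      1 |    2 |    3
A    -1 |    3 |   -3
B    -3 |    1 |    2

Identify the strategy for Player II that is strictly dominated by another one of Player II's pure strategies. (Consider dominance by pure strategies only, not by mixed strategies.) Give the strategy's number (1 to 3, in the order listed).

2

Player II prefers columns that give Player I less. Compare 2 with 1: -1 < 3, -3 < 1.
So 1 strictly dominates 2 for Player II; 2 is strictly dominated.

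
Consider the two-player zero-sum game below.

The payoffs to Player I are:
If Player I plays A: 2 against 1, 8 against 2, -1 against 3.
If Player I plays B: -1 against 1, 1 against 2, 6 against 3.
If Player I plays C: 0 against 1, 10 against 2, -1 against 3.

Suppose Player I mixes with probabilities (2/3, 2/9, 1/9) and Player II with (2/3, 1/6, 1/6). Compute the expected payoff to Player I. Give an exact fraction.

35/18

Against (2/3, 1/6, 1/6), each row's expected payoff is A: 5/2; B: 1/2; C: 3/2.
Taking the (2/3, 2/9, 1/9)-weighted average: (2/3)·(5/2) + (2/9)·(1/2) + (1/9)·(3/2) = 35/18.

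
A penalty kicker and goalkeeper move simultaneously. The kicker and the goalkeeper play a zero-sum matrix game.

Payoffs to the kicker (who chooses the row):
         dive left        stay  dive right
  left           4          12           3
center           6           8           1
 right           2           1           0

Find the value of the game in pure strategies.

Row minima: 3, 1, 0 → the kicker's maximin is 3.
Column maxima: 6, 12, 3 → the goalkeeper's minimax is 3.
They coincide at (left, dive right), so the value is 3.

3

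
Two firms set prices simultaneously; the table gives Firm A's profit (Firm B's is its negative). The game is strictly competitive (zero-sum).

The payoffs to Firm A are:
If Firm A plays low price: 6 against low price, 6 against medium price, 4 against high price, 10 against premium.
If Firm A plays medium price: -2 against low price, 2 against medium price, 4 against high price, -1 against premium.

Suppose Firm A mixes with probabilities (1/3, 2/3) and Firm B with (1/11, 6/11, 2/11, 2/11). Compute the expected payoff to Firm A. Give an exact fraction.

Against (1/11, 6/11, 2/11, 2/11), each row's expected payoff is low price: 70/11; medium price: 16/11.
Taking the (1/3, 2/3)-weighted average: (1/3)·(70/11) + (2/3)·(16/11) = 34/11.

34/11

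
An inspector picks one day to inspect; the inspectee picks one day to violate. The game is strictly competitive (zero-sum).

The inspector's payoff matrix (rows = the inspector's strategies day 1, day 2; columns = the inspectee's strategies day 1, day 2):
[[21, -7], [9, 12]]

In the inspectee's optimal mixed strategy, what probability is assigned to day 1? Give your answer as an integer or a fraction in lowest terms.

19/31

Row minima are -7 and 9, so the inspector's maximin is 9; column maxima are 21 and 12, so the inspectee's minimax is 12. These differ, so the equilibrium is in mixed strategies.
Let the inspectee play day 1 with probability q. The inspector is indifferent when 21q − 7(1−q) = 9q + 12(1−q), giving q = 19/31.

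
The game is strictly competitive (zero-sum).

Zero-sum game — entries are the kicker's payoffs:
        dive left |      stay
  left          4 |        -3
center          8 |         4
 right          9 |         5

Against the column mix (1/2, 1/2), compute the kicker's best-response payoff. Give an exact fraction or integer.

left: (4)·(1/2) + (-3)·(1/2) = 1/2.
center: (8)·(1/2) + (4)·(1/2) = 6.
right: (9)·(1/2) + (5)·(1/2) = 7.
The best pure response is right with expected payoff 7.

7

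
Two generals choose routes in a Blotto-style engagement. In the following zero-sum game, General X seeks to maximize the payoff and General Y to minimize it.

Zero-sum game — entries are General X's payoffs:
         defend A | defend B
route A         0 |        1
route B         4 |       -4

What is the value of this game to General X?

Row minima are 0 and -4, so General X's maximin is 0; column maxima are 4 and 1, so General Y's minimax is 1. These differ, so the equilibrium is in mixed strategies.
Let General X play route A with probability p. General Y is indifferent when 4(1−p) = p − 4(1−p), giving p = 8/9.
Let General Y play defend A with probability q. General X is indifferent when (1−q) = 4q − 4(1−q), giving q = 5/9.
The value is 0·(5/9) + (1)·(4/9) = 4/9.

4/9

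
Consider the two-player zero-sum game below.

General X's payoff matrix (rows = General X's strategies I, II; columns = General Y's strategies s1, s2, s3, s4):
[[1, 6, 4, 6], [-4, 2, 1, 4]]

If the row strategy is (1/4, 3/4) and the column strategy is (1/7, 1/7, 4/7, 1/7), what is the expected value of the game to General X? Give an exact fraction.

Against (1/7, 1/7, 4/7, 1/7), each row's expected payoff is I: 29/7; II: 6/7.
Taking the (1/4, 3/4)-weighted average: (1/4)·(29/7) + (3/4)·(6/7) = 47/28.

47/28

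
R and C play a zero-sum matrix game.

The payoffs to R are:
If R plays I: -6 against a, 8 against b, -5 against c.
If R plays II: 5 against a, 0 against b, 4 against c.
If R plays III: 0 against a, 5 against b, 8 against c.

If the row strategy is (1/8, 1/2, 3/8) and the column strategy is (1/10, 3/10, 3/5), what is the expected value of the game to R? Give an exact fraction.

293/80

Against (1/10, 3/10, 3/5), each row's expected payoff is I: -6/5; II: 29/10; III: 63/10.
Taking the (1/8, 1/2, 3/8)-weighted average: (1/8)·(-6/5) + (1/2)·(29/10) + (3/8)·(63/10) = 293/80.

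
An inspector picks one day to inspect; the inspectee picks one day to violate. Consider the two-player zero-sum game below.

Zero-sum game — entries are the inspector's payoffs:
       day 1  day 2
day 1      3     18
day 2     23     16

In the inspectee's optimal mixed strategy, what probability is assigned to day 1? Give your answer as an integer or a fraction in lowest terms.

1/11

Row minima are 3 and 16, so the inspector's maximin is 16; column maxima are 23 and 18, so the inspectee's minimax is 18. These differ, so the equilibrium is in mixed strategies.
Let the inspectee play day 1 with probability q. The inspector is indifferent when 3q + 18(1−q) = 23q + 16(1−q), giving q = 1/11.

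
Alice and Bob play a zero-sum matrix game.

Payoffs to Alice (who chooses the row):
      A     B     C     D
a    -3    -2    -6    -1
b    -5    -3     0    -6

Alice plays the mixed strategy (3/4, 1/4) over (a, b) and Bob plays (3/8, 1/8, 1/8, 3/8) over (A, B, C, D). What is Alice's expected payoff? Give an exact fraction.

Against (3/8, 1/8, 1/8, 3/8), each row's expected payoff is a: -5/2; b: -9/2.
Taking the (3/4, 1/4)-weighted average: (3/4)·(-5/2) + (1/4)·(-9/2) = -3.

-3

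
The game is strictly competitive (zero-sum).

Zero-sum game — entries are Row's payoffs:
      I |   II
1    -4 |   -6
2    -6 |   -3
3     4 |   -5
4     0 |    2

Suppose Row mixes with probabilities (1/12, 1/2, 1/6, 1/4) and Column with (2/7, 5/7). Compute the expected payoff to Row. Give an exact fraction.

Against (2/7, 5/7), each row's expected payoff is 1: -38/7; 2: -27/7; 3: -17/7; 4: 10/7.
Taking the (1/12, 1/2, 1/6, 1/4)-weighted average: (1/12)·(-38/7) + (1/2)·(-27/7) + (1/6)·(-17/7) + (1/4)·(10/7) = -17/7.

-17/7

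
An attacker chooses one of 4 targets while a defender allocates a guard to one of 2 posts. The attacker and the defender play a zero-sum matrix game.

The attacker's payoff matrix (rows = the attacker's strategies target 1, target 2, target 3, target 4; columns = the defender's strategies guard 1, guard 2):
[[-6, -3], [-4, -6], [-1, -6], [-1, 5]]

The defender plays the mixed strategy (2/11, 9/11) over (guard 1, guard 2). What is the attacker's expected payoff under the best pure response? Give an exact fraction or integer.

43/11

target 1: (-6)·(2/11) + (-3)·(9/11) = -39/11.
target 2: (-4)·(2/11) + (-6)·(9/11) = -62/11.
target 3: (-1)·(2/11) + (-6)·(9/11) = -56/11.
target 4: (-1)·(2/11) + (5)·(9/11) = 43/11.
The best pure response is target 4 with expected payoff 43/11.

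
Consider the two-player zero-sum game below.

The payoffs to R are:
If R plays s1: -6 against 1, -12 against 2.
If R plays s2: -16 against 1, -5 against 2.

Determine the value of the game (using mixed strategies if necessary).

Row minima are -12 and -16, so R's maximin is -12; column maxima are -6 and -5, so C's minimax is -6. These differ, so the equilibrium is in mixed strategies.
Let R play s1 with probability p. C is indifferent when −6p − 16(1−p) = −12p − 5(1−p), giving p = 11/17.
Let C play 1 with probability q. R is indifferent when −6q − 12(1−q) = −16q − 5(1−q), giving q = 7/17.
The value is -6·(7/17) + (-12)·(10/17) = -162/17.

-162/17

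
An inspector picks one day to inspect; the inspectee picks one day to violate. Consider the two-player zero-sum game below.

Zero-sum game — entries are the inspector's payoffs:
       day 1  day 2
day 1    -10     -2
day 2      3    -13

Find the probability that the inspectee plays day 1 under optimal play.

11/24

Row minima are -10 and -13, so the inspector's maximin is -10; column maxima are 3 and -2, so the inspectee's minimax is -2. These differ, so the equilibrium is in mixed strategies.
Let the inspectee play day 1 with probability q. The inspector is indifferent when −10q − 2(1−q) = 3q − 13(1−q), giving q = 11/24.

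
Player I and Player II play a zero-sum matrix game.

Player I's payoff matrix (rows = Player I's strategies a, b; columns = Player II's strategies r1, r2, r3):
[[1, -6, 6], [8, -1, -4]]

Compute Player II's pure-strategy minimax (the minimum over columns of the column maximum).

-1

The worst case (largest entry) in each column is r1: 8, r2: -1, r3: 6.
The best (smallest) of these is -1.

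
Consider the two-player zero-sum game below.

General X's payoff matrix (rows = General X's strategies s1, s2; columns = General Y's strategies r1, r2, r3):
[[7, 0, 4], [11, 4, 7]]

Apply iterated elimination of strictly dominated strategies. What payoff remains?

Row s1 is strictly dominated by row s2 (11>7, 4>0, 7>4); eliminate s1.
Column r1 is strictly dominated by r2 for General Y (4<11); eliminate r1.
Column r3 is strictly dominated by r2 for General Y (4<7); eliminate r3.
Only (s2, r2) remains, with payoff 4.

4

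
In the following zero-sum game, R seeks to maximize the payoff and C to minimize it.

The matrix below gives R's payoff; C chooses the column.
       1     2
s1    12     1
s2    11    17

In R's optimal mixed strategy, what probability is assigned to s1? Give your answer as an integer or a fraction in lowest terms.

Row minima are 1 and 11, so R's maximin is 11; column maxima are 12 and 17, so C's minimax is 12. These differ, so the equilibrium is in mixed strategies.
Let R play s1 with probability p. C is indifferent when 12p + 11(1−p) = p + 17(1−p), giving p = 6/17.

6/17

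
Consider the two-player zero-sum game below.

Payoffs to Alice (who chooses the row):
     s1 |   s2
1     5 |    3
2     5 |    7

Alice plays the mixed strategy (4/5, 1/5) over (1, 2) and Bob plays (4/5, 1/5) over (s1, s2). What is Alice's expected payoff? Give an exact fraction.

119/25

Against (4/5, 1/5), each row's expected payoff is 1: 23/5; 2: 27/5.
Taking the (4/5, 1/5)-weighted average: (4/5)·(23/5) + (1/5)·(27/5) = 119/25.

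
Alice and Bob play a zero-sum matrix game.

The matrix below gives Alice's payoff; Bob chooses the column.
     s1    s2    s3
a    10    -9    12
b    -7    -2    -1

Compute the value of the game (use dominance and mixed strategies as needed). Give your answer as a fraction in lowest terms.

-83/24

Column s3 is strictly dominated by s1 for Bob (it gives Alice more in every row).
The remaining 2×2 game on (a, b) × (s1, s2) has no saddle point. Let Alice play a with probability p; indifference gives 10p − 7(1−p) = −9p − 2(1−p), so p = 5/24.
Similarly Bob's optimal q on s1 is 7/24, and the value is 10·(7/24) + (-9)·(17/24) = -83/24.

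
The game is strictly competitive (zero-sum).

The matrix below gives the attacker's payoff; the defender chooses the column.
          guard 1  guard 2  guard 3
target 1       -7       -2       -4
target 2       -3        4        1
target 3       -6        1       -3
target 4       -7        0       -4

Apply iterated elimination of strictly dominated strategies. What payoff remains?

-3

Row target 3 is strictly dominated by row target 2 (-3>-6, 4>1, 1>-3); eliminate target 3.
Row target 1 is strictly dominated by row target 2 (-3>-7, 4>-2, 1>-4); eliminate target 1.
Column guard 3 is strictly dominated by guard 1 for the defender (-3<1, -7<-4); eliminate guard 3.
Column guard 2 is strictly dominated by guard 1 for the defender (-3<4, -7<0); eliminate guard 2.
Row target 4 is strictly dominated by row target 2 (-3>-7); eliminate target 4.
Only (target 2, guard 1) remains, with payoff -3.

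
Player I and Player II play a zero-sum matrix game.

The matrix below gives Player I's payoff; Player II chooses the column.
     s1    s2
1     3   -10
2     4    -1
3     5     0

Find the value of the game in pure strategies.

0

Row minima: -10, -1, 0 → Player I's maximin is 0.
Column maxima: 5, 0 → Player II's minimax is 0.
They coincide at (3, s2), so the value is 0.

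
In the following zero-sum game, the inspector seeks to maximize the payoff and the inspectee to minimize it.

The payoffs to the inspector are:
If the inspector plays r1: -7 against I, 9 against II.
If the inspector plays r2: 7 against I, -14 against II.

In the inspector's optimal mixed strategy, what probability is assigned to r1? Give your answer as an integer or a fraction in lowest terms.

21/37

Row minima are -7 and -14, so the inspector's maximin is -7; column maxima are 7 and 9, so the inspectee's minimax is 7. These differ, so the equilibrium is in mixed strategies.
Let the inspector play r1 with probability p. The inspectee is indifferent when −7p + 7(1−p) = 9p − 14(1−p), giving p = 21/37.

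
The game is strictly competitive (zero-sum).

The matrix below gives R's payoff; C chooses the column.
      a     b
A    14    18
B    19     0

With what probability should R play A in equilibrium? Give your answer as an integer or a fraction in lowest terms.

19/23

Row minima are 14 and 0, so R's maximin is 14; column maxima are 19 and 18, so C's minimax is 18. These differ, so the equilibrium is in mixed strategies.
Let R play A with probability p. C is indifferent when 14p + 19(1−p) = 18p, giving p = 19/23.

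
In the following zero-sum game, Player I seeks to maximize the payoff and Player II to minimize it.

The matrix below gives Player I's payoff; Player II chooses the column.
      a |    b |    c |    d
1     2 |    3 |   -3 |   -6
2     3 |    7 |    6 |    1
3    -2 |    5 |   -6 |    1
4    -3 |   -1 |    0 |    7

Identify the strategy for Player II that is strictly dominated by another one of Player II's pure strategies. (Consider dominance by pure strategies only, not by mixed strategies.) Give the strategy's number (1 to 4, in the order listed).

Player II prefers columns that give Player I less. Compare b with a: 2 < 3, 3 < 7, -2 < 5, -3 < -1.
So a strictly dominates b for Player II; b is strictly dominated.

2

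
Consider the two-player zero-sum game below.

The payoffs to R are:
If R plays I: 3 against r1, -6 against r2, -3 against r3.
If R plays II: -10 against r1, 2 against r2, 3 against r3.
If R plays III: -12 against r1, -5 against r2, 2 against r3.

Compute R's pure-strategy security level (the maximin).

-6

The worst-case payoff for each row is I: -6, II: -10, III: -12.
The best of these is -6.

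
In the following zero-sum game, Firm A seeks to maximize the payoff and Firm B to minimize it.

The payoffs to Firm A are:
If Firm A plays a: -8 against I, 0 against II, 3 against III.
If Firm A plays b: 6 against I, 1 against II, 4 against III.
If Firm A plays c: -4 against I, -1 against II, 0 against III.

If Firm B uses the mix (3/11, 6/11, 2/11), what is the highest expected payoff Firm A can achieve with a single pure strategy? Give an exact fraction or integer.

32/11

a: (-8)·(3/11) + (0)·(6/11) + (3)·(2/11) = -18/11.
b: (6)·(3/11) + (1)·(6/11) + (4)·(2/11) = 32/11.
c: (-4)·(3/11) + (-1)·(6/11) + (0)·(2/11) = -18/11.
The best pure response is b with expected payoff 32/11.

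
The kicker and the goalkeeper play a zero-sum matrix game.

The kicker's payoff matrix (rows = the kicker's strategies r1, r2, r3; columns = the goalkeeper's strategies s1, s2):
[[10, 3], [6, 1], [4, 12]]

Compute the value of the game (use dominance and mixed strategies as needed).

Row r2 is strictly dominated by row r1, so the kicker never plays it.
The remaining 2×2 game on (r1, r3) × (s1, s2) has no saddle point. Let the kicker play r1 with probability p; indifference gives 10p + 4(1−p) = 3p + 12(1−p), so p = 8/15.
Similarly the goalkeeper's optimal q on s1 is 3/5, and the value is 10·(3/5) + (3)·(2/5) = 36/5.

36/5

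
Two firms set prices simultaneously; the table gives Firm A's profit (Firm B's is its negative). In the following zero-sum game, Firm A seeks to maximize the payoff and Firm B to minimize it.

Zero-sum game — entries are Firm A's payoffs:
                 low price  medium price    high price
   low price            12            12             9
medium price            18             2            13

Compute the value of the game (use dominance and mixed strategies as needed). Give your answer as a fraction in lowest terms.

69/7

Column low price is strictly dominated by high price for Firm B (it gives Firm A more in every row).
The remaining 2×2 game on (low price, medium price) × (medium price, high price) has no saddle point. Let Firm A play low price with probability p; indifference gives 12p + 2(1−p) = 9p + 13(1−p), so p = 11/14.
Similarly Firm B's optimal q on medium price is 2/7, and the value is 12·(2/7) + (9)·(5/7) = 69/7.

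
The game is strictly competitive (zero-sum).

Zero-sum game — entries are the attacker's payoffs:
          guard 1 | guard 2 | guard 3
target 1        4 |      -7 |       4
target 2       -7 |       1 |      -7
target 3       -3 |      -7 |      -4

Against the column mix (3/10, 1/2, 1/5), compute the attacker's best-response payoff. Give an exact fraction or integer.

-3/2

target 1: (4)·(3/10) + (-7)·(1/2) + (4)·(1/5) = -3/2.
target 2: (-7)·(3/10) + (1)·(1/2) + (-7)·(1/5) = -3.
target 3: (-3)·(3/10) + (-7)·(1/2) + (-4)·(1/5) = -26/5.
The best pure response is target 1 with expected payoff -3/2.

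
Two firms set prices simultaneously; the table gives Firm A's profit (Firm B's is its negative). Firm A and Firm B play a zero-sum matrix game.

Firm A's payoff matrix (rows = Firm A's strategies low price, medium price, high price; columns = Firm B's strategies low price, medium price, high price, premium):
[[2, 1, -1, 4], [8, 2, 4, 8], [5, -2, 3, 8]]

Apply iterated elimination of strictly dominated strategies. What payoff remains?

Row low price is strictly dominated by row medium price (8>2, 2>1, 4>-1, 8>4); eliminate low price.
Column low price is strictly dominated by medium price for Firm B (2<8, -2<5); eliminate low price.
Column premium is strictly dominated by medium price for Firm B (2<8, -2<8); eliminate premium.
Row high price is strictly dominated by row medium price (2>-2, 4>3); eliminate high price.
Column high price is strictly dominated by medium price for Firm B (2<4); eliminate high price.
Only (medium price, medium price) remains, with payoff 2.

2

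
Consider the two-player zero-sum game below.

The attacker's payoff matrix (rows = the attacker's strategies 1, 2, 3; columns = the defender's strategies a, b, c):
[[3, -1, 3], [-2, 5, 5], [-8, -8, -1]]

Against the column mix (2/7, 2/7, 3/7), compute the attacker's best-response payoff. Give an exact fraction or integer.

3

1: (3)·(2/7) + (-1)·(2/7) + (3)·(3/7) = 13/7.
2: (-2)·(2/7) + (5)·(2/7) + (5)·(3/7) = 3.
3: (-8)·(2/7) + (-8)·(2/7) + (-1)·(3/7) = -5.
The best pure response is 2 with expected payoff 3.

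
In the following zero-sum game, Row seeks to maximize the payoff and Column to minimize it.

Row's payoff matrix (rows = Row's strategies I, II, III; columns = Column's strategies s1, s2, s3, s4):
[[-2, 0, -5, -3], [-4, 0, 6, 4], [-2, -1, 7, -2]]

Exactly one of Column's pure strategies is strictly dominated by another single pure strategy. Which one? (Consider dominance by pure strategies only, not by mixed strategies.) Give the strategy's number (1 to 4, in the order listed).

2

Column prefers columns that give Row less. Compare s2 with s1: -2 < 0, -4 < 0, -2 < -1.
So s1 strictly dominates s2 for Column; s2 is strictly dominated.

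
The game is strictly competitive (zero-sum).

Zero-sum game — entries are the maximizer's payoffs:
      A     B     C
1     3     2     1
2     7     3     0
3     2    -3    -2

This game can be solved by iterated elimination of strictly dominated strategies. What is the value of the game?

1

Column A is strictly dominated by B for the minimizer (2<3, 3<7, -3<2); eliminate A.
Row 3 is strictly dominated by row 1 (2>-3, 1>-2); eliminate 3.
Column B is strictly dominated by C for the minimizer (1<2, 0<3); eliminate B.
Row 2 is strictly dominated by row 1 (1>0); eliminate 2.
Only (1, C) remains, with payoff 1.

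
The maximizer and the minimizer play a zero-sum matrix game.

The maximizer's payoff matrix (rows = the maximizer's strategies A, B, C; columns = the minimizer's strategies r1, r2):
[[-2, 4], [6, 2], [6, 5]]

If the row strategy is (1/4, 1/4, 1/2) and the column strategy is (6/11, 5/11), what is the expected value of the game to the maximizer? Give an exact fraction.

Against (6/11, 5/11), each row's expected payoff is A: 8/11; B: 46/11; C: 61/11.
Taking the (1/4, 1/4, 1/2)-weighted average: (1/4)·(8/11) + (1/4)·(46/11) + (1/2)·(61/11) = 4.

4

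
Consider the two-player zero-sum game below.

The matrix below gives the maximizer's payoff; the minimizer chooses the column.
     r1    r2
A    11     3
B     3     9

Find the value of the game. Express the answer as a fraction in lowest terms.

Row minima are 3 and 3, so the maximizer's maximin is 3; column maxima are 11 and 9, so the minimizer's minimax is 9. These differ, so the equilibrium is in mixed strategies.
Let the maximizer play A with probability p. The minimizer is indifferent when 11p + 3(1−p) = 3p + 9(1−p), giving p = 3/7.
Let the minimizer play r1 with probability q. The maximizer is indifferent when 11q + 3(1−q) = 3q + 9(1−q), giving q = 3/7.
The value is 11·(3/7) + (3)·(4/7) = 45/7.

45/7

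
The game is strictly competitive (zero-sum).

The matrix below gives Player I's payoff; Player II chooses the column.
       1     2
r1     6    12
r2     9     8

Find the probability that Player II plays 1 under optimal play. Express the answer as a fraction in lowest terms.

4/7

Row minima are 6 and 8, so Player I's maximin is 8; column maxima are 9 and 12, so Player II's minimax is 9. These differ, so the equilibrium is in mixed strategies.
Let Player II play 1 with probability q. Player I is indifferent when 6q + 12(1−q) = 9q + 8(1−q), giving q = 4/7.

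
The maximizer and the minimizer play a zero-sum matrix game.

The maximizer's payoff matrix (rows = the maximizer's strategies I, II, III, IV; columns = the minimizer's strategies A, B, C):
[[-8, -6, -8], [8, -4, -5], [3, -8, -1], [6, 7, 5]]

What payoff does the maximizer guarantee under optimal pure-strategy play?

Row minima: -8, -5, -8, 5 → the maximizer's maximin is 5.
Column maxima: 8, 7, 5 → the minimizer's minimax is 5.
They coincide at (IV, C), so the value is 5.

5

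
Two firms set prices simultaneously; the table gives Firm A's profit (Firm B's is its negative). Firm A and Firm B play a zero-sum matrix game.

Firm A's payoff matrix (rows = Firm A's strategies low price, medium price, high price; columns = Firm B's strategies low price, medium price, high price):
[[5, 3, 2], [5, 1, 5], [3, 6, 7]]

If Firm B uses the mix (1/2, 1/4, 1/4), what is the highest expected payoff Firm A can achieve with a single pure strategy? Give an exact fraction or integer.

19/4

low price: (5)·(1/2) + (3)·(1/4) + (2)·(1/4) = 15/4.
medium price: (5)·(1/2) + (1)·(1/4) + (5)·(1/4) = 4.
high price: (3)·(1/2) + (6)·(1/4) + (7)·(1/4) = 19/4.
The best pure response is high price with expected payoff 19/4.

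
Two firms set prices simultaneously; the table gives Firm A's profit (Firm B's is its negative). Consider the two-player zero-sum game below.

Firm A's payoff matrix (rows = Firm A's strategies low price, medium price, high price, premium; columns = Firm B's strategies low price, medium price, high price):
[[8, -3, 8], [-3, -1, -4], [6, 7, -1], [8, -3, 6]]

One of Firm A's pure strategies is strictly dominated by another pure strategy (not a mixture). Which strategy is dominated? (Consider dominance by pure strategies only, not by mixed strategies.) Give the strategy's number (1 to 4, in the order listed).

Compare medium price with high price: 6 > -3, 7 > -1, -1 > -4.
So high price strictly dominates medium price for Firm A; medium price is strictly dominated.

2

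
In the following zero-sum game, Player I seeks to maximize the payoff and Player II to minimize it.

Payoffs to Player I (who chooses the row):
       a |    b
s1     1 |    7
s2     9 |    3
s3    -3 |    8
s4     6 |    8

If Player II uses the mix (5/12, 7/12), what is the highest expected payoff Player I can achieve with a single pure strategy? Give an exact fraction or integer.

43/6

s1: (1)·(5/12) + (7)·(7/12) = 9/2.
s2: (9)·(5/12) + (3)·(7/12) = 11/2.
s3: (-3)·(5/12) + (8)·(7/12) = 41/12.
s4: (6)·(5/12) + (8)·(7/12) = 43/6.
The best pure response is s4 with expected payoff 43/6.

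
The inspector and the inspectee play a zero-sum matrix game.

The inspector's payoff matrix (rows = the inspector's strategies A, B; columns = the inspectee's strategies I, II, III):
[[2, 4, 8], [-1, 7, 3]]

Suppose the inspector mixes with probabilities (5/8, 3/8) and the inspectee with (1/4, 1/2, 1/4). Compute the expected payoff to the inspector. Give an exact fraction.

69/16

Against (1/4, 1/2, 1/4), each row's expected payoff is A: 9/2; B: 4.
Taking the (5/8, 3/8)-weighted average: (5/8)·(9/2) + (3/8)·(4) = 69/16.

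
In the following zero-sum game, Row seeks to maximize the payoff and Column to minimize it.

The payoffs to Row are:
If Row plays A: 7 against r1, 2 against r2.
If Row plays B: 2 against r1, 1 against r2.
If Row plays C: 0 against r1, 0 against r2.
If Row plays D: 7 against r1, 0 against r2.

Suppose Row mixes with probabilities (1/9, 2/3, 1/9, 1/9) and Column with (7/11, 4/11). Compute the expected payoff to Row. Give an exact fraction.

214/99

Against (7/11, 4/11), each row's expected payoff is A: 57/11; B: 18/11; C: 0; D: 49/11.
Taking the (1/9, 2/3, 1/9, 1/9)-weighted average: (1/9)·(57/11) + (2/3)·(18/11) + (1/9)·(0) + (1/9)·(49/11) = 214/99.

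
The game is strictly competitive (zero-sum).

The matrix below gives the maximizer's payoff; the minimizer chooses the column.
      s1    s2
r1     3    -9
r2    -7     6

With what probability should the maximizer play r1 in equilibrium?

13/25

Row minima are -9 and -7, so the maximizer's maximin is -7; column maxima are 3 and 6, so the minimizer's minimax is 3. These differ, so the equilibrium is in mixed strategies.
Let the maximizer play r1 with probability p. The minimizer is indifferent when 3p − 7(1−p) = −9p + 6(1−p), giving p = 13/25.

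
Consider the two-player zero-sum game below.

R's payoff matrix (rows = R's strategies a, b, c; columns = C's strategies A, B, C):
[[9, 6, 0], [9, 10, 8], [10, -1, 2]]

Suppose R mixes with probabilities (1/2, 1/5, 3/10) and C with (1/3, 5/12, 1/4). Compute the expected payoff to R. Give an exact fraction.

Against (1/3, 5/12, 1/4), each row's expected payoff is a: 11/2; b: 55/6; c: 41/12.
Taking the (1/2, 1/5, 3/10)-weighted average: (1/2)·(11/2) + (1/5)·(55/6) + (3/10)·(41/12) = 673/120.

673/120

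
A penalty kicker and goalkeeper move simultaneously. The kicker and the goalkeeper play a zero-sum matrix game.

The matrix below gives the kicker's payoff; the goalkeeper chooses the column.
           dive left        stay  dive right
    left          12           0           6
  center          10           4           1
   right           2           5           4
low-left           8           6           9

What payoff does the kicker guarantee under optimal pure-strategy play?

6

Row minima: 0, 1, 2, 6 → the kicker's maximin is 6.
Column maxima: 12, 6, 9 → the goalkeeper's minimax is 6.
They coincide at (low-left, stay), so the value is 6.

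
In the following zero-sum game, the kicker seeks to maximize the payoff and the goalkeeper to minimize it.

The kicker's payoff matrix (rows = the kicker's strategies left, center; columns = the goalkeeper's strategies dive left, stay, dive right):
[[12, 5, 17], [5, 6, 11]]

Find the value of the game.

47/8

Column dive right is strictly dominated by dive left for the goalkeeper (it gives the kicker more in every row).
The remaining 2×2 game on (left, center) × (dive left, stay) has no saddle point. Let the kicker play left with probability p; indifference gives 12p + 5(1−p) = 5p + 6(1−p), so p = 1/8.
Similarly the goalkeeper's optimal q on dive left is 1/8, and the value is 12·(1/8) + (5)·(7/8) = 47/8.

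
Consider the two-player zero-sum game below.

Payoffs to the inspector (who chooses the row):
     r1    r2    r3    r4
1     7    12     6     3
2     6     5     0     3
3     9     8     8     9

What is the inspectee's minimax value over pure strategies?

The worst case (largest entry) in each column is r1: 9, r2: 12, r3: 8, r4: 9.
The best (smallest) of these is 8.

8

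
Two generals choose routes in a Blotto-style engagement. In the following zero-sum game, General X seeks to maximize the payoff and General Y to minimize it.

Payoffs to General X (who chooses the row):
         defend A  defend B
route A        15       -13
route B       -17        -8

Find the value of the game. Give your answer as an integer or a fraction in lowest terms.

-341/37

Row minima are -13 and -17, so General X's maximin is -13; column maxima are 15 and -8, so General Y's minimax is -8. These differ, so the equilibrium is in mixed strategies.
Let General X play route A with probability p. General Y is indifferent when 15p − 17(1−p) = −13p − 8(1−p), giving p = 9/37.
Let General Y play defend A with probability q. General X is indifferent when 15q − 13(1−q) = −17q − 8(1−q), giving q = 5/37.
The value is 15·(5/37) + (-13)·(32/37) = -341/37.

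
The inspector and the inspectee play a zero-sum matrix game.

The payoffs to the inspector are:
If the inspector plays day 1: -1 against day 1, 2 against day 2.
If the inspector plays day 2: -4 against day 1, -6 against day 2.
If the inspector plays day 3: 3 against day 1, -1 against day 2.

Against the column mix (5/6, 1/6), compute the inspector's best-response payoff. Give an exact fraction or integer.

7/3

day 1: (-1)·(5/6) + (2)·(1/6) = -1/2.
day 2: (-4)·(5/6) + (-6)·(1/6) = -13/3.
day 3: (3)·(5/6) + (-1)·(1/6) = 7/3.
The best pure response is day 3 with expected payoff 7/3.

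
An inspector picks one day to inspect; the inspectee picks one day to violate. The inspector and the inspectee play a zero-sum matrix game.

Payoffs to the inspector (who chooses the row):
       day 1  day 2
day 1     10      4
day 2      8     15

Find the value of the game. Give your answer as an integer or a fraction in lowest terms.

Row minima are 4 and 8, so the inspector's maximin is 8; column maxima are 10 and 15, so the inspectee's minimax is 10. These differ, so the equilibrium is in mixed strategies.
Let the inspector play day 1 with probability p. The inspectee is indifferent when 10p + 8(1−p) = 4p + 15(1−p), giving p = 7/13.
Let the inspectee play day 1 with probability q. The inspector is indifferent when 10q + 4(1−q) = 8q + 15(1−q), giving q = 11/13.
The value is 10·(11/13) + (4)·(2/13) = 118/13.

118/13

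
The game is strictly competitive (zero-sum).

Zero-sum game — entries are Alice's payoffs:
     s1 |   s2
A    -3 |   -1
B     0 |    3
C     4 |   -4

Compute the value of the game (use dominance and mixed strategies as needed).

12/11

Row A is strictly dominated by row B, so Alice never plays it.
The remaining 2×2 game on (B, C) × (s1, s2) has no saddle point. Let Alice play B with probability p; indifference gives 4(1−p) = 3p − 4(1−p), so p = 8/11.
Similarly Bob's optimal q on s1 is 7/11, and the value is 0·(7/11) + (3)·(4/11) = 12/11.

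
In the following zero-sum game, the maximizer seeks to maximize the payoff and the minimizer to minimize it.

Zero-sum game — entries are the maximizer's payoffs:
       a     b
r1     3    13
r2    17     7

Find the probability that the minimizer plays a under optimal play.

Row minima are 3 and 7, so the maximizer's maximin is 7; column maxima are 17 and 13, so the minimizer's minimax is 13. These differ, so the equilibrium is in mixed strategies.
Let the minimizer play a with probability q. The maximizer is indifferent when 3q + 13(1−q) = 17q + 7(1−q), giving q = 3/10.

3/10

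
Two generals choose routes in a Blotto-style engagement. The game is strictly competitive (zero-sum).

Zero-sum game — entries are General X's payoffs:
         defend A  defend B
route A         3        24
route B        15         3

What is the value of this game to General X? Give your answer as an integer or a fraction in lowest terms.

Row minima are 3 and 3, so General X's maximin is 3; column maxima are 15 and 24, so General Y's minimax is 15. These differ, so the equilibrium is in mixed strategies.
Let General X play route A with probability p. General Y is indifferent when 3p + 15(1−p) = 24p + 3(1−p), giving p = 4/11.
Let General Y play defend A with probability q. General X is indifferent when 3q + 24(1−q) = 15q + 3(1−q), giving q = 7/11.
The value is 3·(7/11) + (24)·(4/11) = 117/11.

117/11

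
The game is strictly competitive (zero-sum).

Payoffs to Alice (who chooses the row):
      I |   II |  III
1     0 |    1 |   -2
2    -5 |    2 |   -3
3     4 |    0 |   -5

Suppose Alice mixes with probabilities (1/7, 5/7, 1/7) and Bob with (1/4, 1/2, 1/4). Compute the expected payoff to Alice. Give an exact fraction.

-3/4

Against (1/4, 1/2, 1/4), each row's expected payoff is 1: 0; 2: -1; 3: -1/4.
Taking the (1/7, 5/7, 1/7)-weighted average: (1/7)·(0) + (5/7)·(-1) + (1/7)·(-1/4) = -3/4.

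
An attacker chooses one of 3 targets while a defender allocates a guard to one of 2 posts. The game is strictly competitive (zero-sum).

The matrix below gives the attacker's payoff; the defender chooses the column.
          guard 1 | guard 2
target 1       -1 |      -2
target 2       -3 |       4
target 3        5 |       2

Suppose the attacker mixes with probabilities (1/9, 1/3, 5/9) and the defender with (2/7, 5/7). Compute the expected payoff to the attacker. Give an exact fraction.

Against (2/7, 5/7), each row's expected payoff is target 1: -12/7; target 2: 2; target 3: 20/7.
Taking the (1/9, 1/3, 5/9)-weighted average: (1/9)·(-12/7) + (1/3)·(2) + (5/9)·(20/7) = 130/63.

130/63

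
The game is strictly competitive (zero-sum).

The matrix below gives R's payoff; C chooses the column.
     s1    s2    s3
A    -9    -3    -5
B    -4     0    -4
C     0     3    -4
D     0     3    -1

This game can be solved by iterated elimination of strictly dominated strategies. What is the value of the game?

-1

Row B is strictly dominated by row D (0>-4, 3>0, -1>-4); eliminate B.
Row A is strictly dominated by row C (0>-9, 3>-3, -4>-5); eliminate A.
Column s2 is strictly dominated by s1 for C (0<3, 0<3); eliminate s2.
Column s1 is strictly dominated by s3 for C (-4<0, -1<0); eliminate s1.
Row C is strictly dominated by row D (-1>-4); eliminate C.
Only (D, s3) remains, with payoff -1.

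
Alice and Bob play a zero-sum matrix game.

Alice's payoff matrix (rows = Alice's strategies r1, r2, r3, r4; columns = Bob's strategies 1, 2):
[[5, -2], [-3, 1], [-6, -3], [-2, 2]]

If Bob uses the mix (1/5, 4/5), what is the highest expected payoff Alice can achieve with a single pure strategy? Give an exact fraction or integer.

r1: (5)·(1/5) + (-2)·(4/5) = -3/5.
r2: (-3)·(1/5) + (1)·(4/5) = 1/5.
r3: (-6)·(1/5) + (-3)·(4/5) = -18/5.
r4: (-2)·(1/5) + (2)·(4/5) = 6/5.
The best pure response is r4 with expected payoff 6/5.

6/5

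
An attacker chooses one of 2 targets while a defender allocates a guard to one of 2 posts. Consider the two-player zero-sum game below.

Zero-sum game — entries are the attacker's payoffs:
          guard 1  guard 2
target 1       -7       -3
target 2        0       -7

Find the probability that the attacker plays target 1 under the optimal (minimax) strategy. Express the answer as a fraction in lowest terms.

Row minima are -7 and -7, so the attacker's maximin is -7; column maxima are 0 and -3, so the defender's minimax is -3. These differ, so the equilibrium is in mixed strategies.
Let the attacker play target 1 with probability p. The defender is indifferent when −7p = −3p − 7(1−p), giving p = 7/11.

7/11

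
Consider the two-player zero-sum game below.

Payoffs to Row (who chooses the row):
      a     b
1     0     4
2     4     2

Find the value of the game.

8/3

Row minima are 0 and 2, so Row's maximin is 2; column maxima are 4 and 4, so Column's minimax is 4. These differ, so the equilibrium is in mixed strategies.
Let Row play 1 with probability p. Column is indifferent when 4(1−p) = 4p + 2(1−p), giving p = 1/3.
Let Column play a with probability q. Row is indifferent when 4(1−q) = 4q + 2(1−q), giving q = 1/3.
The value is 0·(1/3) + (4)·(2/3) = 8/3.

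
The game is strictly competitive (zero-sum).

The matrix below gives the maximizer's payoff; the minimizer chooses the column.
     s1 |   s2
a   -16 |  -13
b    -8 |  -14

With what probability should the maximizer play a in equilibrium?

Row minima are -16 and -14, so the maximizer's maximin is -14; column maxima are -8 and -13, so the minimizer's minimax is -13. These differ, so the equilibrium is in mixed strategies.
Let the maximizer play a with probability p. The minimizer is indifferent when −16p − 8(1−p) = −13p − 14(1−p), giving p = 2/3.

2/3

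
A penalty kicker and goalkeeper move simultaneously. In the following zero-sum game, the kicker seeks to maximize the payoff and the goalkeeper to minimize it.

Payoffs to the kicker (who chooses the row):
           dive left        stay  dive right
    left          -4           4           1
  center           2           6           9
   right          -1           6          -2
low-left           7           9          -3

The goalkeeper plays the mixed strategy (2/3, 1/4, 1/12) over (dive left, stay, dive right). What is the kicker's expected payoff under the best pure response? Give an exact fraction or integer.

left: (-4)·(2/3) + (4)·(1/4) + (1)·(1/12) = -19/12.
center: (2)·(2/3) + (6)·(1/4) + (9)·(1/12) = 43/12.
right: (-1)·(2/3) + (6)·(1/4) + (-2)·(1/12) = 2/3.
low-left: (7)·(2/3) + (9)·(1/4) + (-3)·(1/12) = 20/3.
The best pure response is low-left with expected payoff 20/3.

20/3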